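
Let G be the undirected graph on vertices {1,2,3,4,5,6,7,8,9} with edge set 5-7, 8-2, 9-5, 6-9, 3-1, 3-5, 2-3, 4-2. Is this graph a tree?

Yes

|V| = 9, |E| = 8.
It is connected with exactly 8 edges, hence acyclic — it is a tree.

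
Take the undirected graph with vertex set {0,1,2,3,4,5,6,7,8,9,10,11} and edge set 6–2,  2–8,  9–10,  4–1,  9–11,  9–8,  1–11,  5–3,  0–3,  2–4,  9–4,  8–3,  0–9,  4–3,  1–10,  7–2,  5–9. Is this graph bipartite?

Partition the vertices as {1, 2, 3, 9} vs {0, 4, 5, 6, 7, 8, 10, 11}. Each listed edge has one endpoint in each part, so the graph is bipartite.

Yes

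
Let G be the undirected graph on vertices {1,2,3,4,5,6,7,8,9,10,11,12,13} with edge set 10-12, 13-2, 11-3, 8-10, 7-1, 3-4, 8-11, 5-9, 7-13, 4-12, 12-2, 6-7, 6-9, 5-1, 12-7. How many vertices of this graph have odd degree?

Degrees: 1:2, 2:2, 3:2, 4:2, 5:2, 6:2, 7:4, 8:2, 9:2, 10:2, 11:2, 12:4, 13:2
Odd-degree vertices: none.

0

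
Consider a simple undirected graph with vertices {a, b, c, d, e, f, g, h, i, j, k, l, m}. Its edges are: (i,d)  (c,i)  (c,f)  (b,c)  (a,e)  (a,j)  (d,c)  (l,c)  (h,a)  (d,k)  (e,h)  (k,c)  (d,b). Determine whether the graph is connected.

No

Component: {g}
Component: {m}
Component: {a, e, h, j}
Component: {b, c, d, f, i, k, l}
No edge joins these 4 groups, so the graph is disconnected.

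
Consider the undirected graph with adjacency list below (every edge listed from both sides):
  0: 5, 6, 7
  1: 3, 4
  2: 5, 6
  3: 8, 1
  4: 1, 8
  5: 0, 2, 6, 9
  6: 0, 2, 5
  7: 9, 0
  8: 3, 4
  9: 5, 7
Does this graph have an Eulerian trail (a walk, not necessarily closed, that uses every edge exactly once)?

No

Degrees: 0:3, 1:2, 2:2, 3:2, 4:2, 5:4, 6:3, 7:2, 8:2, 9:2
Odd-degree vertices: 0, 6 (2 total).
The edges lie in more than one component, so no single trail can cover them all.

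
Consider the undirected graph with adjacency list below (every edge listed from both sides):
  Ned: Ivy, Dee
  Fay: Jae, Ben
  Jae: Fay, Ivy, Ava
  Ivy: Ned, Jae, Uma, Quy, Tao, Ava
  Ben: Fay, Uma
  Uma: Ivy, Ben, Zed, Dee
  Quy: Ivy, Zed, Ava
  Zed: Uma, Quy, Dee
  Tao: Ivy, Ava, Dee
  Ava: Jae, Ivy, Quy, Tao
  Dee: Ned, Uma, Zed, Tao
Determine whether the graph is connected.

Starting from Ned and exploring outward reaches every vertex (Ned, Ivy, Dee, Uma, Jae, Ava, Quy, Tao, Zed, Ben, Fay); the graph is connected.

Yes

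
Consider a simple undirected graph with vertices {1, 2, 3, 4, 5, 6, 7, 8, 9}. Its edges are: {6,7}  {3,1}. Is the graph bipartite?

Color {2, 3, 4, 5, 7, 8, 9} black and {1, 6} white. No edge joins two same-colored vertices, so the graph is bipartite.

Yes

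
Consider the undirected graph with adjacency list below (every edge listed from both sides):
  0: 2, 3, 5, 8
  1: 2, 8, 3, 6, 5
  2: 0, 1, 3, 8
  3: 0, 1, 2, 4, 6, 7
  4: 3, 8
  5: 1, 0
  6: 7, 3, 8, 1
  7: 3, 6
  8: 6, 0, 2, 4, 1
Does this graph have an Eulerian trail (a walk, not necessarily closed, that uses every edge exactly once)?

Degrees: 0:4, 1:5, 2:4, 3:6, 4:2, 5:2, 6:4, 7:2, 8:5
Odd-degree vertices: 1, 8 (2 total).
With 2 odd-degree vertices and all edges in one connected piece, an Eulerian trail exists (from 1 to 8).

Yes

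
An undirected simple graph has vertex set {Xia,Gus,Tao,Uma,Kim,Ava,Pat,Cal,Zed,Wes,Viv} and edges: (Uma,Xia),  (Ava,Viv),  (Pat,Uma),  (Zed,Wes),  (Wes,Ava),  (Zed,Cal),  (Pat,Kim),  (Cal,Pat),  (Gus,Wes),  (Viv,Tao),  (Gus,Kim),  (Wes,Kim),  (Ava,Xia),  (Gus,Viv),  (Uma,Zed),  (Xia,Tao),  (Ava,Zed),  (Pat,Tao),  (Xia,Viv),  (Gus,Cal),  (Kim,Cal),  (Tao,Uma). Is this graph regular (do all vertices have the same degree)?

Yes

Degrees: Xia:4, Gus:4, Tao:4, Uma:4, Kim:4, Ava:4, Pat:4, Cal:4, Zed:4, Wes:4, Viv:4
All degrees equal 4; the graph is regular.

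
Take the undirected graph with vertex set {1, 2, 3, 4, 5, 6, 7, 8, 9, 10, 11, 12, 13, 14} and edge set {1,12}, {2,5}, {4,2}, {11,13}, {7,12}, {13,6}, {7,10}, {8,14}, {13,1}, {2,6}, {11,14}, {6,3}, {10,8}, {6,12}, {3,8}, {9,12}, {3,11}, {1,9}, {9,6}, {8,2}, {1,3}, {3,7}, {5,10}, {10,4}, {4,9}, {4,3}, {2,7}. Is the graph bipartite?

The cycle 1-9-12-1 has length 3, which is odd, so the graph is not bipartite.

No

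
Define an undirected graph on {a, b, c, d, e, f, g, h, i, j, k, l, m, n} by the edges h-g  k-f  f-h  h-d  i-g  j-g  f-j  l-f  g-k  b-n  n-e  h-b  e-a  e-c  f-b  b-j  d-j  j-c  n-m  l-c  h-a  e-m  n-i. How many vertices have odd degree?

4

Degrees: a:2, b:4, c:3, d:2, e:4, f:5, g:4, h:5, i:2, j:5, k:2, l:2, m:2, n:4
Odd-degree vertices: c, f, h, j.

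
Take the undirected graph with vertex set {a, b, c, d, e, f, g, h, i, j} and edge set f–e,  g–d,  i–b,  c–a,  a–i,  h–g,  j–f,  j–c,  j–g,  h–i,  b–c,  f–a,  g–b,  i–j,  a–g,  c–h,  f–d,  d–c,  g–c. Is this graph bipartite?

The cycle c-g-j-c has length 3, which is odd, so the graph is not bipartite.

No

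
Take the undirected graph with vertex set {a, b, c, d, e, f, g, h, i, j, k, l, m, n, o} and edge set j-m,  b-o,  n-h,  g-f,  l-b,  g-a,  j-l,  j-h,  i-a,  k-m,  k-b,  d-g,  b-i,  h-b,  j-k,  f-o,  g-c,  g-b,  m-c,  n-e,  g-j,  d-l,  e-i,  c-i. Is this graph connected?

Yes

A breadth-first search from a visits a, g, i, d, c, j, b, f, e, l, m, h, k, o, n — all 15 vertices — so the graph is connected.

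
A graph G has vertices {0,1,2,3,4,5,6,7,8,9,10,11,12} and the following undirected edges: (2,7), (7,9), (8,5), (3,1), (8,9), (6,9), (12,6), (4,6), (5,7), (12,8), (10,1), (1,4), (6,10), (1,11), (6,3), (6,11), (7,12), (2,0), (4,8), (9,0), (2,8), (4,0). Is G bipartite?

A valid 2-coloring puts {2, 3, 4, 5, 9, 10, 11, 12} on one side and {0, 1, 6, 7, 8} on the other; every edge crosses between the two sides.

Yes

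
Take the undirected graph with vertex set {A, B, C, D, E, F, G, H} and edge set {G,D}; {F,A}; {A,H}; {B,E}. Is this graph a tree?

No

|V| = 8, |E| = 4.
It splits into 4 components, so it cannot be a tree.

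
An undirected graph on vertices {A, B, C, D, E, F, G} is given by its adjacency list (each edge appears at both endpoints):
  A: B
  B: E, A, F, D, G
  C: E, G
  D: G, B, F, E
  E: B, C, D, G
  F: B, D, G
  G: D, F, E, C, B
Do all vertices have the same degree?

No

Degrees: A:1, B:5, C:2, D:4, E:4, F:3, G:5
Degrees are not all equal (e.g. deg(A)=1 but deg(B)=5); not regular.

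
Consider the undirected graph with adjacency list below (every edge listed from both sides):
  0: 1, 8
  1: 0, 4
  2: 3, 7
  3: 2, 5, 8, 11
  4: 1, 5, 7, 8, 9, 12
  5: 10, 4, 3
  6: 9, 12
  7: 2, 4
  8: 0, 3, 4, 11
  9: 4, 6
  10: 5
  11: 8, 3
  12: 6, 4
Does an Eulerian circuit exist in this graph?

No

Degrees: 0:2, 1:2, 2:2, 3:4, 4:6, 5:3, 6:2, 7:2, 8:4, 9:2, 10:1, 11:2, 12:2
5, 10 have odd degree; an Eulerian circuit needs every degree to be even, so none exists.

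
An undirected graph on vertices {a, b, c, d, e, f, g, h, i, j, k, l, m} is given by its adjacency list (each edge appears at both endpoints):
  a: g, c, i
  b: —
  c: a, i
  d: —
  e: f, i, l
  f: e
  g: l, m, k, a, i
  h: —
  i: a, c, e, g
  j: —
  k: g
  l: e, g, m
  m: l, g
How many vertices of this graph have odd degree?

Degrees: a:3, b:0, c:2, d:0, e:3, f:1, g:5, h:0, i:4, j:0, k:1, l:3, m:2
Odd-degree vertices: a, e, f, g, k, l.

6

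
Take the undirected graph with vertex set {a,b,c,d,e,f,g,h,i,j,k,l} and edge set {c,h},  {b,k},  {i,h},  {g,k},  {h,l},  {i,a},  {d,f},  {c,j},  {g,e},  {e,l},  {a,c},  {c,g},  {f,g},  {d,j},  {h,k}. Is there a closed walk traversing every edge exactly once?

Degrees: a:2, b:1, c:4, d:2, e:2, f:2, g:4, h:4, i:2, j:2, k:3, l:2
Vertices with odd degree: b, k. An Eulerian circuit requires all degrees even.

No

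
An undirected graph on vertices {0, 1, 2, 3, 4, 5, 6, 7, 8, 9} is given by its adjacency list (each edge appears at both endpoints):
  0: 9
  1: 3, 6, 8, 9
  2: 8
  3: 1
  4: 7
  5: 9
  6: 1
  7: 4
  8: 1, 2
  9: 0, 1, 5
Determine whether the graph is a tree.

No

|V| = 10, |E| = 8.
It splits into 2 components, so it cannot be a tree.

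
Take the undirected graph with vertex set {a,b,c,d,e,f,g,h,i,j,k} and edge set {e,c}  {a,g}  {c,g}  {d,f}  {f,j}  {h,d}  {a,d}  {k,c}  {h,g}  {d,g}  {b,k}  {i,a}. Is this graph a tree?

The graph has 11 vertices and 12 edges.
Connected but with 12 > 10 edges, so it has a cycle and is not a tree.

No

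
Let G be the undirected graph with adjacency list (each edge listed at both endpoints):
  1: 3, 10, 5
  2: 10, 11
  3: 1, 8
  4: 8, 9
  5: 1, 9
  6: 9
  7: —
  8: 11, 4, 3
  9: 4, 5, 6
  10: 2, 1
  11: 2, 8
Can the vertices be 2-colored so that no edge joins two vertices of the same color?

A valid 2-coloring puts {3, 4, 5, 6, 7, 10, 11} on one side and {1, 2, 8, 9} on the other; every edge crosses between the two sides.

Yes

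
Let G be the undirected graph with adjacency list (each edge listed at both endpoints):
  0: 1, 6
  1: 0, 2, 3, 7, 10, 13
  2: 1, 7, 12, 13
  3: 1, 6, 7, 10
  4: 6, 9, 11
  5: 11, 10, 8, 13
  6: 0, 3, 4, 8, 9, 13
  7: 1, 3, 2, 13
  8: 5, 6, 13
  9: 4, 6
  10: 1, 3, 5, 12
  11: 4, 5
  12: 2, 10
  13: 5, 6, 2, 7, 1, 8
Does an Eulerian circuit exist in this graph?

Degrees: 0:2, 1:6, 2:4, 3:4, 4:3, 5:4, 6:6, 7:4, 8:3, 9:2, 10:4, 11:2, 12:2, 13:6
Vertices with odd degree: 4, 8. An Eulerian circuit requires all degrees even.

No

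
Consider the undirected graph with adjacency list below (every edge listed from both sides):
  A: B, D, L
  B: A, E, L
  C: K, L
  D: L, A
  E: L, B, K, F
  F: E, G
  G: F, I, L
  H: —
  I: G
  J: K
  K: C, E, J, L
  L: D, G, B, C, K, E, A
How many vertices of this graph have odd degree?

6

Degrees: A:3, B:3, C:2, D:2, E:4, F:2, G:3, H:0, I:1, J:1, K:4, L:7
Odd-degree vertices: A, B, G, I, J, L.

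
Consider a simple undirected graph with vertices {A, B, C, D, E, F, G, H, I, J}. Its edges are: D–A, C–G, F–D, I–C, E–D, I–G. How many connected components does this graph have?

Component: {B}
Component: {H}
Component: {J}
Component: {C, G, I}
Component: {A, D, E, F}

5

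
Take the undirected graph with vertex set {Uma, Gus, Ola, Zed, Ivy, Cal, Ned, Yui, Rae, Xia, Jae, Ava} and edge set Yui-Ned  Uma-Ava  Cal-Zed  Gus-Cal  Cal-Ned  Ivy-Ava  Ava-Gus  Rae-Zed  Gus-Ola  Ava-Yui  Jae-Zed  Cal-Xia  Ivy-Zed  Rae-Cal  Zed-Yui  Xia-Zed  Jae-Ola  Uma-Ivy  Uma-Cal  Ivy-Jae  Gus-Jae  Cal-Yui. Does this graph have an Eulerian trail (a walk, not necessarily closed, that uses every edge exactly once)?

Degrees: Uma:3, Gus:4, Ola:2, Zed:6, Ivy:4, Cal:7, Ned:2, Yui:4, Rae:2, Xia:2, Jae:4, Ava:4
Odd-degree vertices: Uma, Cal (2 total).
The non-isolated vertices are connected and exactly 2 have odd degree, so an Eulerian trail exists (from Uma to Cal).

Yes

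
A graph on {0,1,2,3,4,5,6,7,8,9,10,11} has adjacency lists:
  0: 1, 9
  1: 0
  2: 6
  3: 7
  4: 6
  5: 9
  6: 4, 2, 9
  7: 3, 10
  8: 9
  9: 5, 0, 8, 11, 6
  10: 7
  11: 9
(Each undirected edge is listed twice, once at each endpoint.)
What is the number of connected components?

2

Component: {3, 7, 10}
Component: {0, 1, 2, 4, 5, 6, 8, 9, 11}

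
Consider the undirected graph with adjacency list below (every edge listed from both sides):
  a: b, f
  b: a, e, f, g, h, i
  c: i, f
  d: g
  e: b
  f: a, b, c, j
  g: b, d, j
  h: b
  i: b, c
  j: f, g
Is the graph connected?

Yes

Starting from a and exploring outward reaches every vertex (a, f, b, j, c, g, h, i, e, d); the graph is connected.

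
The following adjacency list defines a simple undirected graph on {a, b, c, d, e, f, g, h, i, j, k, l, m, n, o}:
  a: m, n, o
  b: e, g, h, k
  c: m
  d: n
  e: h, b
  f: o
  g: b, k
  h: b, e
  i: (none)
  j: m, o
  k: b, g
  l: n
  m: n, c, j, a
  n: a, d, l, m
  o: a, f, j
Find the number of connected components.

Component: {i}
Component: {b, e, g, h, k}
Component: {a, c, d, f, j, l, m, n, o}

3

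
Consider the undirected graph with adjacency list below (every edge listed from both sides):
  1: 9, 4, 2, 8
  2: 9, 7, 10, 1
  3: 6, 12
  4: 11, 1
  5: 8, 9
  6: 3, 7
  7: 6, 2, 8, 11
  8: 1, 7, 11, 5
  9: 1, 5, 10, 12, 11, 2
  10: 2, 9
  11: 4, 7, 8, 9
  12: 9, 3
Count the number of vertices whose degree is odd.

0

Degrees: 1:4, 2:4, 3:2, 4:2, 5:2, 6:2, 7:4, 8:4, 9:6, 10:2, 11:4, 12:2
Odd-degree vertices: none.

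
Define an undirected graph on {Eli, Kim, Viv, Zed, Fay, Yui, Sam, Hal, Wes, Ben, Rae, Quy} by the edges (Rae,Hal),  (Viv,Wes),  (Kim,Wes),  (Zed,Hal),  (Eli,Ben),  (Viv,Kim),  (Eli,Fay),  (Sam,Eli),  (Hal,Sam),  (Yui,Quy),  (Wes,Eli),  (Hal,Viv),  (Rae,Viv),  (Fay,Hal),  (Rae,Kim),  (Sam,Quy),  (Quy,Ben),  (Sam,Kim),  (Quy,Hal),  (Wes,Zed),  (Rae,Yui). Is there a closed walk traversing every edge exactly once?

Degrees: Eli:4, Kim:4, Viv:4, Zed:2, Fay:2, Yui:2, Sam:4, Hal:6, Wes:4, Ben:2, Rae:4, Quy:4
Every vertex has even degree and the edges form a single connected piece, so an Eulerian circuit exists.

Yes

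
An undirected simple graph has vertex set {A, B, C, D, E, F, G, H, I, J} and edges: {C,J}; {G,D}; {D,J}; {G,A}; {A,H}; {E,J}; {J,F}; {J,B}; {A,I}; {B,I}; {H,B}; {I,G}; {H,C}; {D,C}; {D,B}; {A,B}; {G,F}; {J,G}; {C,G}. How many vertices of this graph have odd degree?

4

Degrees: A:4, B:5, C:4, D:4, E:1, F:2, G:6, H:3, I:3, J:6
Odd-degree vertices: B, E, H, I.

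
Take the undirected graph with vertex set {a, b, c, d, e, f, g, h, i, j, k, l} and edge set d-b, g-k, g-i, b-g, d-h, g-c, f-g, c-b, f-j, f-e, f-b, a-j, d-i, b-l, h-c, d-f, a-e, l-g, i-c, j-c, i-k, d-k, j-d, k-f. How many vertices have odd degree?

2

Degrees: a:2, b:5, c:5, d:6, e:2, f:6, g:6, h:2, i:4, j:4, k:4, l:2
Odd-degree vertices: b, c.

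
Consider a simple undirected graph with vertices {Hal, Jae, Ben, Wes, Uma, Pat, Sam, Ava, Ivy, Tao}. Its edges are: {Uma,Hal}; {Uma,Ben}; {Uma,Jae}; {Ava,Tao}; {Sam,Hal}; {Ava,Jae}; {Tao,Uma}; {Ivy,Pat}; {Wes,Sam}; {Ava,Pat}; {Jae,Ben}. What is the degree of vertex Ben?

2

Neighbors of Ben: Jae, Uma.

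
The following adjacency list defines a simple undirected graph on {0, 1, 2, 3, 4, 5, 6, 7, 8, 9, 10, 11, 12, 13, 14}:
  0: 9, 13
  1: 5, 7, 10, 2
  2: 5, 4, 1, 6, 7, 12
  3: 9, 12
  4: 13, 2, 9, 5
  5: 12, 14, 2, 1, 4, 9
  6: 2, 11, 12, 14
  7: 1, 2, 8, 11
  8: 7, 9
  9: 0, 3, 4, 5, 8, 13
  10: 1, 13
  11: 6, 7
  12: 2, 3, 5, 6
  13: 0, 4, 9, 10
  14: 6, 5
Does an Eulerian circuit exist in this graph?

Degrees: 0:2, 1:4, 2:6, 3:2, 4:4, 5:6, 6:4, 7:4, 8:2, 9:6, 10:2, 11:2, 12:4, 13:4, 14:2
All degrees are even and the non-isolated vertices are connected — an Eulerian circuit exists.

Yes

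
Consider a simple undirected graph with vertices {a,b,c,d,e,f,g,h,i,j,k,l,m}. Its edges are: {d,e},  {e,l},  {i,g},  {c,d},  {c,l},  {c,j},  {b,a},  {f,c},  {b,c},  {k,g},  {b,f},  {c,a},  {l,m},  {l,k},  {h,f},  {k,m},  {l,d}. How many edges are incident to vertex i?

Neighbors of i: g.

1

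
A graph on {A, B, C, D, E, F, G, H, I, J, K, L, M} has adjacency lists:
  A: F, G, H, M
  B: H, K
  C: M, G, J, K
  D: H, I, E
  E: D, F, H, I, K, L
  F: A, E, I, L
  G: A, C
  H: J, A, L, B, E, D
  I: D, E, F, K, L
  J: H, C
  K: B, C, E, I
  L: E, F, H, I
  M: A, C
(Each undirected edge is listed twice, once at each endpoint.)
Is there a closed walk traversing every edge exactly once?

No

Degrees: A:4, B:2, C:4, D:3, E:6, F:4, G:2, H:6, I:5, J:2, K:4, L:4, M:2
D, I have odd degree; an Eulerian circuit needs every degree to be even, so none exists.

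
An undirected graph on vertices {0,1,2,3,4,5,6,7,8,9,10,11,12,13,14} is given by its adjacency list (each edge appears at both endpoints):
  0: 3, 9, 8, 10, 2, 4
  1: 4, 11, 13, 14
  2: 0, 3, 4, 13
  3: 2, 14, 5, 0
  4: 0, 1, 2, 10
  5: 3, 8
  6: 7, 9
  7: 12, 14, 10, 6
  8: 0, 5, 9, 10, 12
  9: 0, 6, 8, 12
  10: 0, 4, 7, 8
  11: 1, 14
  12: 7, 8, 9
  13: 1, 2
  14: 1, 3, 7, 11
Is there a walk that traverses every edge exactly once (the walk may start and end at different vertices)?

Yes

Degrees: 0:6, 1:4, 2:4, 3:4, 4:4, 5:2, 6:2, 7:4, 8:5, 9:4, 10:4, 11:2, 12:3, 13:2, 14:4
Odd-degree vertices: 8, 12 (2 total).
The non-isolated vertices are connected and exactly 2 have odd degree, so an Eulerian trail exists (from 8 to 12).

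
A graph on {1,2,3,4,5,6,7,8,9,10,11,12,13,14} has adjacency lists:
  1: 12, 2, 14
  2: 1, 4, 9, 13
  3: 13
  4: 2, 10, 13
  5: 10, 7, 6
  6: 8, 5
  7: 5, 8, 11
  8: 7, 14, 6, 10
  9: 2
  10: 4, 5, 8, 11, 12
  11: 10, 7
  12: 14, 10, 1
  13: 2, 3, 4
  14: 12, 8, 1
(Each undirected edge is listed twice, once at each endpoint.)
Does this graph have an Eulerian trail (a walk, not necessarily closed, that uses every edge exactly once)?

Degrees: 1:3, 2:4, 3:1, 4:3, 5:3, 6:2, 7:3, 8:4, 9:1, 10:5, 11:2, 12:3, 13:3, 14:3
Odd-degree vertices: 1, 3, 4, 5, 7, 9, 10, 12, 13, 14 (10 total).
An Eulerian trail requires 0 or 2 odd-degree vertices; here there are 10.

No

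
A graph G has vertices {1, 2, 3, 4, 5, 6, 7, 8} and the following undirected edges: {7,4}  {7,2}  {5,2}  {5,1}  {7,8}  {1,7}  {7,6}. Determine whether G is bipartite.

Partition the vertices as {3, 5, 7} vs {1, 2, 4, 6, 8}. Each listed edge has one endpoint in each part, so the graph is bipartite.

Yes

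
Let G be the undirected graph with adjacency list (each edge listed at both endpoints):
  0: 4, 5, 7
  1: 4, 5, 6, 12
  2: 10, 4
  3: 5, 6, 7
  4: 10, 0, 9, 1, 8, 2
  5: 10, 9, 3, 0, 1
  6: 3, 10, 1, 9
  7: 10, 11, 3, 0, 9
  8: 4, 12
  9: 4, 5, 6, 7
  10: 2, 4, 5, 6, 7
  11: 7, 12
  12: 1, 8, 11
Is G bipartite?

No

The cycle 2-10-4-2 has length 3, which is odd, so the graph is not bipartite.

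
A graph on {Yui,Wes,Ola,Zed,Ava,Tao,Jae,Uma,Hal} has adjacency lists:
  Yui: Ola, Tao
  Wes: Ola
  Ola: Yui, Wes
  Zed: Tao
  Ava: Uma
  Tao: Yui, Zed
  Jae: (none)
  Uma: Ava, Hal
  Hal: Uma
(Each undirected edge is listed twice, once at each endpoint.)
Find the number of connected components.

Component: {Jae}
Component: {Ava, Uma, Hal}
Component: {Yui, Wes, Ola, Zed, Tao}

3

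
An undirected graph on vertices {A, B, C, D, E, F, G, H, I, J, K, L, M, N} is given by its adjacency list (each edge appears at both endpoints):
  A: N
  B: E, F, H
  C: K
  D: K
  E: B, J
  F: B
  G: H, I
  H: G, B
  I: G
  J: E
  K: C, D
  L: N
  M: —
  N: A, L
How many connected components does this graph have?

4

Component: {M}
Component: {A, L, N}
Component: {C, D, K}
Component: {B, E, F, G, H, I, J}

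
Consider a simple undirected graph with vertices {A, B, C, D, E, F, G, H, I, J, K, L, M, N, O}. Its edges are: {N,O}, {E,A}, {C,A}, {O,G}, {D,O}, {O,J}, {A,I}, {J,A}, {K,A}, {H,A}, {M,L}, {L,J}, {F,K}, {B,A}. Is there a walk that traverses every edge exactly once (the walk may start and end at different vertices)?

Degrees: A:7, B:1, C:1, D:1, E:1, F:1, G:1, H:1, I:1, J:3, K:2, L:2, M:1, N:1, O:4
Odd-degree vertices: A, B, C, D, E, F, G, H, I, J, M, N (12 total).
With 12 odd-degree vertices (more than two), no single trail can use every edge.

No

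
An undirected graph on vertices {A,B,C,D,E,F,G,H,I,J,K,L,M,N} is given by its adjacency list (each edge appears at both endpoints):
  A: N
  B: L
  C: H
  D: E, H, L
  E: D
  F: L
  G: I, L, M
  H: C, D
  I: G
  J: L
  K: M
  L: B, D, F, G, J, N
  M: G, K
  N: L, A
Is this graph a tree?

Yes

|V| = 14, |E| = 13.
It is connected with exactly 13 edges, hence acyclic — it is a tree.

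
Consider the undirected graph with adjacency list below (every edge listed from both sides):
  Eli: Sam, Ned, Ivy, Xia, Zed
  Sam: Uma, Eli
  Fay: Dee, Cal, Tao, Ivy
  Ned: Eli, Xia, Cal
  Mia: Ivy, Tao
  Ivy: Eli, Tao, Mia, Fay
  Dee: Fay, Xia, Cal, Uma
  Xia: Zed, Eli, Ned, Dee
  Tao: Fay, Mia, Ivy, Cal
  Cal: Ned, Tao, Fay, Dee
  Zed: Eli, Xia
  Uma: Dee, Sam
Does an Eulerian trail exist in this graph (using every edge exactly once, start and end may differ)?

Degrees: Eli:5, Sam:2, Fay:4, Ned:3, Mia:2, Ivy:4, Dee:4, Xia:4, Tao:4, Cal:4, Zed:2, Uma:2
Odd-degree vertices: Eli, Ned (2 total).
The non-isolated vertices are connected and exactly 2 have odd degree, so an Eulerian trail exists (from Eli to Ned).

Yes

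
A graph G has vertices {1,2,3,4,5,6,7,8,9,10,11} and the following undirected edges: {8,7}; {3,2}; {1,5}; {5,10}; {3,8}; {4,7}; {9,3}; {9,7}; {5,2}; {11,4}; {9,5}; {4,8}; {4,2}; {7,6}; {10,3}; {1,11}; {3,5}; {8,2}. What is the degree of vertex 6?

1

Neighbors of 6: 7.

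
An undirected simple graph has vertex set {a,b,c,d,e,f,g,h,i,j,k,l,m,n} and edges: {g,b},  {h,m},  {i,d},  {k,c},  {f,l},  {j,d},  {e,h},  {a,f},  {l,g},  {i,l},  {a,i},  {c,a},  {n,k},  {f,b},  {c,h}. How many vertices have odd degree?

Degrees: a:3, b:2, c:3, d:2, e:1, f:3, g:2, h:3, i:3, j:1, k:2, l:3, m:1, n:1
Odd-degree vertices: a, c, e, f, h, i, j, l, m, n.

10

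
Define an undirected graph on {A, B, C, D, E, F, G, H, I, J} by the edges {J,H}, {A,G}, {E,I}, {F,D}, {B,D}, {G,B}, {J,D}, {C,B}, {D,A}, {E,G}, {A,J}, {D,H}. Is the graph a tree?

No

The graph has 10 vertices and 12 edges.
A tree on 10 vertices has exactly 9 edges; this graph has 12, so it contains a cycle and is not a tree.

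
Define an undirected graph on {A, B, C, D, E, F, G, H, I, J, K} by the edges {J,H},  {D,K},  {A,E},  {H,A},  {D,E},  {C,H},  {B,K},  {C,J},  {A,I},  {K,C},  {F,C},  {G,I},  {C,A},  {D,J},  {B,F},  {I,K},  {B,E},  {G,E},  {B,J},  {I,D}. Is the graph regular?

No

Degrees: A:4, B:4, C:5, D:4, E:4, F:2, G:2, H:3, I:4, J:4, K:4
Vertex F has degree 2 while C has degree 5, so the graph is not regular.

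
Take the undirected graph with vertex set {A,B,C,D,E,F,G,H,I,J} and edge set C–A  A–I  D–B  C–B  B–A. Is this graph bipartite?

No

The cycle B-C-A-B has length 3, which is odd, so the graph is not bipartite.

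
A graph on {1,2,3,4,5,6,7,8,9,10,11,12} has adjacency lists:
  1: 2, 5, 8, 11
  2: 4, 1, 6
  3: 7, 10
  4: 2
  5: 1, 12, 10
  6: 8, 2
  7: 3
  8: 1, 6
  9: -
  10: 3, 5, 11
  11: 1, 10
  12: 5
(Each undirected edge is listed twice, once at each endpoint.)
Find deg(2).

Neighbors of 2: 1, 4, 6.

3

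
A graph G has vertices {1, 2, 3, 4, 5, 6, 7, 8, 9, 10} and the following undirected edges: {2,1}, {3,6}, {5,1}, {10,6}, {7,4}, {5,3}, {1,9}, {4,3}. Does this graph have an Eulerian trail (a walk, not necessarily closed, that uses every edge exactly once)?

No

Degrees: 1:3, 2:1, 3:3, 4:2, 5:2, 6:2, 7:1, 8:0, 9:1, 10:1
Odd-degree vertices: 1, 2, 3, 7, 9, 10 (6 total).
An Eulerian trail requires 0 or 2 odd-degree vertices; here there are 6.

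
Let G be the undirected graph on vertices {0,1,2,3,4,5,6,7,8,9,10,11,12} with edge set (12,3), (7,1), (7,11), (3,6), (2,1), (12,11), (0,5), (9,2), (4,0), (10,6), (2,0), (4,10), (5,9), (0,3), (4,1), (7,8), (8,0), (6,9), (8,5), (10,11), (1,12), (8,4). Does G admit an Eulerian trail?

Degrees: 0:5, 1:4, 2:3, 3:3, 4:4, 5:3, 6:3, 7:3, 8:4, 9:3, 10:3, 11:3, 12:3
Odd-degree vertices: 0, 2, 3, 5, 6, 7, 9, 10, 11, 12 (10 total).
With 10 odd-degree vertices (more than two), no single trail can use every edge.

No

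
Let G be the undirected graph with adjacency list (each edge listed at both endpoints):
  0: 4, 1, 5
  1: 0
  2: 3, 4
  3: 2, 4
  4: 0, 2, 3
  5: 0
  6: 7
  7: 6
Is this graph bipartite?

No

3-2-4-3 is an odd cycle (length 3), and a bipartite graph can contain only even cycles.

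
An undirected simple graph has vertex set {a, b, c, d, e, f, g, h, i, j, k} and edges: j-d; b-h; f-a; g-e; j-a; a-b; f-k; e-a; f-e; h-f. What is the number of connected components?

Component: {c}
Component: {i}
Component: {a, b, d, e, f, g, h, j, k}

3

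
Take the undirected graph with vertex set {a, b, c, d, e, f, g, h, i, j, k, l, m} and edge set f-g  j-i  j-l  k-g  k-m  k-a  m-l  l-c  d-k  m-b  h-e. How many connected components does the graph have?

2

Component: {e, h}
Component: {a, b, c, d, f, g, i, j, k, l, m}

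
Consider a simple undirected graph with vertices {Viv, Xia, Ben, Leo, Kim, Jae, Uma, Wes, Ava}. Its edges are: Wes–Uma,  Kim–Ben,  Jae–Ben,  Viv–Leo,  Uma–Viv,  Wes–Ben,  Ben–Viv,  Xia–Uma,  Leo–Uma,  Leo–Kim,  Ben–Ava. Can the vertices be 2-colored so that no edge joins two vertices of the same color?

No

The cycle Viv-Leo-Uma-Viv has length 3, which is odd, so the graph is not bipartite.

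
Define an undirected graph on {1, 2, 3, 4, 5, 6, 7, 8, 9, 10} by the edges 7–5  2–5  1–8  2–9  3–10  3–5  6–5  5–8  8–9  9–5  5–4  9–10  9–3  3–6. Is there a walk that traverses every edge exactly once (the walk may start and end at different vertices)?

No

Degrees: 1:1, 2:2, 3:4, 4:1, 5:7, 6:2, 7:1, 8:3, 9:5, 10:2
Odd-degree vertices: 1, 4, 5, 7, 8, 9 (6 total).
With 6 odd-degree vertices (more than two), no single trail can use every edge.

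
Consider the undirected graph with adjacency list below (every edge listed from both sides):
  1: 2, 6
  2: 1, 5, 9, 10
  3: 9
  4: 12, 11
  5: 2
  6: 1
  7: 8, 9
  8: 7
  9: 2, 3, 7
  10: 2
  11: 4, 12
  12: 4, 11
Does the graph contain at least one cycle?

Yes

The graph has 12 vertices, 11 edges, and 2 connected components.
Since 11 > 12 - 2, a cycle must exist; for instance 4-11-12-4.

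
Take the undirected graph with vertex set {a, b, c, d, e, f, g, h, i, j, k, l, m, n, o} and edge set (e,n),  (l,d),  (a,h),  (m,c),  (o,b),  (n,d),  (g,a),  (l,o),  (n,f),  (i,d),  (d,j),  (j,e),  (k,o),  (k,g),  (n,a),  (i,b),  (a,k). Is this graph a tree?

No

|V| = 15, |E| = 17.
It is not connected, so it is not a tree.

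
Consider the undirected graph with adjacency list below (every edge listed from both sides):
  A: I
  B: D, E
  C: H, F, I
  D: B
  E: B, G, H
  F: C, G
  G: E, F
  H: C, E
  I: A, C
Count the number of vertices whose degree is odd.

4

Degrees: A:1, B:2, C:3, D:1, E:3, F:2, G:2, H:2, I:2
Odd-degree vertices: A, C, D, E.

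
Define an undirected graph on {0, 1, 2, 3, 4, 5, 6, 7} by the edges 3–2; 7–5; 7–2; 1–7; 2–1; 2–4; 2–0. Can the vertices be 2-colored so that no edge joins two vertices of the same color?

1-2-7-1 is an odd cycle (length 3), and a bipartite graph can contain only even cycles.

No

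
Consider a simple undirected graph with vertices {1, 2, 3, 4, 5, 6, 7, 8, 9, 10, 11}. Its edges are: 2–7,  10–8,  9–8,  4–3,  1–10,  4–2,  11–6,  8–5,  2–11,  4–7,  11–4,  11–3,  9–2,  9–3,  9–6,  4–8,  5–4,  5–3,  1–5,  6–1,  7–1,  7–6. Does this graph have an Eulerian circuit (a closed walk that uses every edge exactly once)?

Yes

Degrees: 1:4, 2:4, 3:4, 4:6, 5:4, 6:4, 7:4, 8:4, 9:4, 10:2, 11:4
All degrees are even and the non-isolated vertices are connected — an Eulerian circuit exists.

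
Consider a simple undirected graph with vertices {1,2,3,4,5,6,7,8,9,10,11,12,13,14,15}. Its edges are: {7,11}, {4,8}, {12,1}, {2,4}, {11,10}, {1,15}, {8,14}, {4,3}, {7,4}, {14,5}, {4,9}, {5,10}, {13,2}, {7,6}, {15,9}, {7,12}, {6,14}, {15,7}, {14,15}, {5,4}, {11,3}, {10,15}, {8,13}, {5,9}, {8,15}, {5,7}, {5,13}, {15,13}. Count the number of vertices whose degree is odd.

Degrees: 1:2, 2:2, 3:2, 4:6, 5:6, 6:2, 7:6, 8:4, 9:3, 10:3, 11:3, 12:2, 13:4, 14:4, 15:7
Odd-degree vertices: 9, 10, 11, 15.

4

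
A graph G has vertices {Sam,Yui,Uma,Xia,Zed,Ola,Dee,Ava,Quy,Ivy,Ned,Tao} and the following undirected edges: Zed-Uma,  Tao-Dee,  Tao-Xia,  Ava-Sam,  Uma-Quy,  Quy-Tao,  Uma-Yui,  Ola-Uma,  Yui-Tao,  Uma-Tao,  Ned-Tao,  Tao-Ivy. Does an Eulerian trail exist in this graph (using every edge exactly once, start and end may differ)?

Degrees: Sam:1, Yui:2, Uma:5, Xia:1, Zed:1, Ola:1, Dee:1, Ava:1, Quy:2, Ivy:1, Ned:1, Tao:7
Odd-degree vertices: Sam, Uma, Xia, Zed, Ola, Dee, Ava, Ivy, Ned, Tao (10 total).
With 10 odd-degree vertices (more than two), no single trail can use every edge.

No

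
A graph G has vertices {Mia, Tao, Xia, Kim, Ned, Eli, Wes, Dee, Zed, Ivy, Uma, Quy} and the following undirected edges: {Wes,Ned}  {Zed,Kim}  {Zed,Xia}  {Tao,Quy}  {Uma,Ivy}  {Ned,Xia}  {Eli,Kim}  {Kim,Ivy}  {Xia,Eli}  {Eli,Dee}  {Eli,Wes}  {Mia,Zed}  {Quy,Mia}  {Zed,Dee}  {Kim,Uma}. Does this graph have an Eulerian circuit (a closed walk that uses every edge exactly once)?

No

Degrees: Mia:2, Tao:1, Xia:3, Kim:4, Ned:2, Eli:4, Wes:2, Dee:2, Zed:4, Ivy:2, Uma:2, Quy:2
Tao, Xia have odd degree; an Eulerian circuit needs every degree to be even, so none exists.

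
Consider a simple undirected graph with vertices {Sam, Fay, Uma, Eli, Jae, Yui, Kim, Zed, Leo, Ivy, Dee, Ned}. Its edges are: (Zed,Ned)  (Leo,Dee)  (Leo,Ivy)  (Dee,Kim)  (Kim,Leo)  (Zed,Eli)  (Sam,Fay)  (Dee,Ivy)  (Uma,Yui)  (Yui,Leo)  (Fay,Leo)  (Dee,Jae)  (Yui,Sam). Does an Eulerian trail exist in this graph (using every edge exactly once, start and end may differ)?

No

Degrees: Sam:2, Fay:2, Uma:1, Eli:1, Jae:1, Yui:3, Kim:2, Zed:2, Leo:5, Ivy:2, Dee:4, Ned:1
Odd-degree vertices: Uma, Eli, Jae, Yui, Leo, Ned (6 total).
With 6 odd-degree vertices (more than two), no single trail can use every edge.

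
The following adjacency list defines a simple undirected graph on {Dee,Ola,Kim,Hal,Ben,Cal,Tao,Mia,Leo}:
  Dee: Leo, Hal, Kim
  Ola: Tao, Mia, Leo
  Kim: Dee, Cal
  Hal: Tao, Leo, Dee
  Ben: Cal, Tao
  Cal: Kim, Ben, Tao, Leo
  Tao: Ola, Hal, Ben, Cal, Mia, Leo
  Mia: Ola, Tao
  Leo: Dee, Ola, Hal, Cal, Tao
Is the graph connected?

Yes

Starting from Dee and exploring outward reaches every vertex (Dee, Kim, Hal, Leo, Cal, Tao, Ola, Ben, Mia); the graph is connected.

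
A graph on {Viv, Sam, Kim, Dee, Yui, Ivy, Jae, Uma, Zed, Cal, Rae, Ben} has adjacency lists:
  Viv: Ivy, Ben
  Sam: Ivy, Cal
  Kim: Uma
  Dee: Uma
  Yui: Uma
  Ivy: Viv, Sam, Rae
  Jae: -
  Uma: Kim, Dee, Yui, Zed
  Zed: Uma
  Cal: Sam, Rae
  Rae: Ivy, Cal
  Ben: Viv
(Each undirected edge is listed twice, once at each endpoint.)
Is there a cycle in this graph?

Yes

|V| = 12, |E| = 10, number of components = 3.
One cycle is Ivy-Sam-Cal-Rae-Ivy.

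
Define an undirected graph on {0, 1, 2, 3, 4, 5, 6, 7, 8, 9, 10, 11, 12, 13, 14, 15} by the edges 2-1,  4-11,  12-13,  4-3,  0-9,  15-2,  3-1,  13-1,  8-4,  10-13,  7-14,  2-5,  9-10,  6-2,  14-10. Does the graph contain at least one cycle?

|V| = 16, |E| = 15, number of components = 1.
A forest on 16 vertices with 1 component has exactly 15 edges, which matches — so no cycle.

No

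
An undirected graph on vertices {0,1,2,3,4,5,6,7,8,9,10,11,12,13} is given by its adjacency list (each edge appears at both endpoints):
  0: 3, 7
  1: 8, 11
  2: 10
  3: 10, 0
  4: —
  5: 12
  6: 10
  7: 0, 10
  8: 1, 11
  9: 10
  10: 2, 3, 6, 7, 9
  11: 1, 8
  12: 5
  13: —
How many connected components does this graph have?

Component: {4}
Component: {13}
Component: {5, 12}
Component: {1, 8, 11}
Component: {0, 2, 3, 6, 7, 9, 10}

5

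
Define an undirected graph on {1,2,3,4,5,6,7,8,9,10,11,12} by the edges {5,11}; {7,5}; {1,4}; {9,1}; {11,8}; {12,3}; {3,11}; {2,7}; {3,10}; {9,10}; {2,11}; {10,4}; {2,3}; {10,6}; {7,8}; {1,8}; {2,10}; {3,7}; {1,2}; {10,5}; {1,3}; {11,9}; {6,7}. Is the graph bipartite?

The cycle 11-2-3-11 has length 3, which is odd, so the graph is not bipartite.

No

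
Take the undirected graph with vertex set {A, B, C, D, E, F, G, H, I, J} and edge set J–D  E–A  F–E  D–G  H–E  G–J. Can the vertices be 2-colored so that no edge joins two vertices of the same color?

G-D-J-G is an odd cycle (length 3), and a bipartite graph can contain only even cycles.

No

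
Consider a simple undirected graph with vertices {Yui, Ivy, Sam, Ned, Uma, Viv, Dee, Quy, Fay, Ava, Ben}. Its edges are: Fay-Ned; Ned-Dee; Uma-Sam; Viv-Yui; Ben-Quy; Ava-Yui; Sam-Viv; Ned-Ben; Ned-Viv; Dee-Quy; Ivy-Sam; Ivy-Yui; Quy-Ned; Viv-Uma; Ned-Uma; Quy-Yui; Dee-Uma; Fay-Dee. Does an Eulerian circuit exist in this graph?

Degrees: Yui:4, Ivy:2, Sam:3, Ned:6, Uma:4, Viv:4, Dee:4, Quy:4, Fay:2, Ava:1, Ben:2
Vertices with odd degree: Sam, Ava. An Eulerian circuit requires all degrees even.

No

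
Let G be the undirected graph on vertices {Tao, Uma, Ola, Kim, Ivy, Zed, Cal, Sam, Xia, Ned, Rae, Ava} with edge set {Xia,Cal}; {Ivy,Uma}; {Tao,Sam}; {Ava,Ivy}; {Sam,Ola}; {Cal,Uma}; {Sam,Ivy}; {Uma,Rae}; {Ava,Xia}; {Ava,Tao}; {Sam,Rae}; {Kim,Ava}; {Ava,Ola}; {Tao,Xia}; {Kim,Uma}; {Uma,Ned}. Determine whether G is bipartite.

No

Tao-Xia-Ava-Tao is an odd cycle (length 3), and a bipartite graph can contain only even cycles.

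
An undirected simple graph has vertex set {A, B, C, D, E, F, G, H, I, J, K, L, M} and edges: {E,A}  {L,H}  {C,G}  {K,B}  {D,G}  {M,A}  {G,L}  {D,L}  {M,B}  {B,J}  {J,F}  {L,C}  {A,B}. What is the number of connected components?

3

Component: {I}
Component: {C, D, G, H, L}
Component: {A, B, E, F, J, K, M}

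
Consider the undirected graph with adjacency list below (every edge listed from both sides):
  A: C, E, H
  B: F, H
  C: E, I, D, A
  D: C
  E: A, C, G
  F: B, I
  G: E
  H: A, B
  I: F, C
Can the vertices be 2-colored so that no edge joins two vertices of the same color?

C-E-A-C is an odd cycle (length 3), and a bipartite graph can contain only even cycles.

No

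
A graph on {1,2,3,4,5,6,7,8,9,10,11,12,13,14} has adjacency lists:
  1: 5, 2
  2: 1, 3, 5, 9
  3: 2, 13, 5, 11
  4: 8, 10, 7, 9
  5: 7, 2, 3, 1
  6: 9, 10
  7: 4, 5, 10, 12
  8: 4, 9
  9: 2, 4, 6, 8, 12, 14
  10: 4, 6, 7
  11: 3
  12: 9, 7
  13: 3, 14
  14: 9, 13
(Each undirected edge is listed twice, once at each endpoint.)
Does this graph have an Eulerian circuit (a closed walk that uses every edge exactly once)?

No

Degrees: 1:2, 2:4, 3:4, 4:4, 5:4, 6:2, 7:4, 8:2, 9:6, 10:3, 11:1, 12:2, 13:2, 14:2
10, 11 have odd degree; an Eulerian circuit needs every degree to be even, so none exists.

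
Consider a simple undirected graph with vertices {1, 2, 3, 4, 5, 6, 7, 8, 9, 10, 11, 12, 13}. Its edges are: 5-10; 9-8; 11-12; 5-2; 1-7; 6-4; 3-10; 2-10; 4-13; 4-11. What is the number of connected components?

Component: {1, 7}
Component: {8, 9}
Component: {2, 3, 5, 10}
Component: {4, 6, 11, 12, 13}

4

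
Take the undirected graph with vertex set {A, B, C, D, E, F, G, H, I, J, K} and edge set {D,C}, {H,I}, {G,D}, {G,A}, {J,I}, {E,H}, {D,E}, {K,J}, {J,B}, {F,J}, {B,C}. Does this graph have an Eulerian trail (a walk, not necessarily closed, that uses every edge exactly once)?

Degrees: A:1, B:2, C:2, D:3, E:2, F:1, G:2, H:2, I:2, J:4, K:1
Odd-degree vertices: A, D, F, K (4 total).
An Eulerian trail requires 0 or 2 odd-degree vertices; here there are 4.

No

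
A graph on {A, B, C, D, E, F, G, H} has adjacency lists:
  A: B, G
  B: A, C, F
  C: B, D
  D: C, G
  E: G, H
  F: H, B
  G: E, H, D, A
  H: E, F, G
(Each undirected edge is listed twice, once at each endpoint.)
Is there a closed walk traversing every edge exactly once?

No

Degrees: A:2, B:3, C:2, D:2, E:2, F:2, G:4, H:3
B, H have odd degree; an Eulerian circuit needs every degree to be even, so none exists.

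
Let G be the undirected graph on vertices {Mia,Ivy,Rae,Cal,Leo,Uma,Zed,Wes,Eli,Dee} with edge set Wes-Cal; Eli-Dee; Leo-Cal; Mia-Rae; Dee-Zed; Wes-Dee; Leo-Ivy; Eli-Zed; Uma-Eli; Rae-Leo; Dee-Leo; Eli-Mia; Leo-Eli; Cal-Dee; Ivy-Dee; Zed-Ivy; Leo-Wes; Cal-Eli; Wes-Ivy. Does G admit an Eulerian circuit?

No

Degrees: Mia:2, Ivy:4, Rae:2, Cal:4, Leo:6, Uma:1, Zed:3, Wes:4, Eli:6, Dee:6
Uma, Zed have odd degree; an Eulerian circuit needs every degree to be even, so none exists.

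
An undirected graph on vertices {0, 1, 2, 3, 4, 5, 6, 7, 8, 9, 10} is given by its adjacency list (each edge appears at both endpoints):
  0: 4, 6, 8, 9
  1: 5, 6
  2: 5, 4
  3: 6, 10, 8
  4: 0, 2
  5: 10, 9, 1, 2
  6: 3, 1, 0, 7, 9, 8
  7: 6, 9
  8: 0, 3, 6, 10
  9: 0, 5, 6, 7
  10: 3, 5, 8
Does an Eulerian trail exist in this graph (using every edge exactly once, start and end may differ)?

Degrees: 0:4, 1:2, 2:2, 3:3, 4:2, 5:4, 6:6, 7:2, 8:4, 9:4, 10:3
Odd-degree vertices: 3, 10 (2 total).
With 2 odd-degree vertices and all edges in one connected piece, an Eulerian trail exists (from 3 to 10).

Yes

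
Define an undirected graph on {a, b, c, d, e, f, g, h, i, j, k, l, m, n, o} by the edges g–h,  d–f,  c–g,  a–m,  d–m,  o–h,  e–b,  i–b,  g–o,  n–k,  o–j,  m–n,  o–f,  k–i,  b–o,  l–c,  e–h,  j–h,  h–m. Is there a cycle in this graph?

The graph has 15 vertices, 19 edges, and 1 connected component.
Since 19 > 15 - 1, a cycle must exist; for instance m-h-o-b-i-k-n-m.

Yes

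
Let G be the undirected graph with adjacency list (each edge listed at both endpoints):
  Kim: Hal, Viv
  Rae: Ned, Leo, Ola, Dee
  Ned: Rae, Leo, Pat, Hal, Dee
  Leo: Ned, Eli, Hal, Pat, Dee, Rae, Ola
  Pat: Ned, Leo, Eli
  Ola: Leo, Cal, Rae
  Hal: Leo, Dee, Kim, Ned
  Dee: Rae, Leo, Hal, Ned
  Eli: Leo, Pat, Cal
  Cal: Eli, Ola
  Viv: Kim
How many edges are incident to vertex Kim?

Neighbors of Kim: Hal, Viv.

2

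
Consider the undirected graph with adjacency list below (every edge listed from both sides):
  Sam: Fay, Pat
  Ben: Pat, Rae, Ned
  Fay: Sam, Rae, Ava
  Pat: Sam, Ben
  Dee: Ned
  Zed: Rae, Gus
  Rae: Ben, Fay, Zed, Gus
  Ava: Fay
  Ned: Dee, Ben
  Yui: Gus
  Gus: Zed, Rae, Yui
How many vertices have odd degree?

6

Degrees: Sam:2, Ben:3, Fay:3, Pat:2, Dee:1, Zed:2, Rae:4, Ava:1, Ned:2, Yui:1, Gus:3
Odd-degree vertices: Ben, Fay, Dee, Ava, Yui, Gus.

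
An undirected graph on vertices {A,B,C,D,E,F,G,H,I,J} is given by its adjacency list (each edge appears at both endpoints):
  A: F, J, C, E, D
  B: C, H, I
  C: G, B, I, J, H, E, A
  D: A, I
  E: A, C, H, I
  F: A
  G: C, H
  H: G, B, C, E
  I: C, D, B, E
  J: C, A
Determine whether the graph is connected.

Yes

Starting from A and exploring outward reaches every vertex (A, J, F, D, C, E, I, G, H, B); the graph is connected.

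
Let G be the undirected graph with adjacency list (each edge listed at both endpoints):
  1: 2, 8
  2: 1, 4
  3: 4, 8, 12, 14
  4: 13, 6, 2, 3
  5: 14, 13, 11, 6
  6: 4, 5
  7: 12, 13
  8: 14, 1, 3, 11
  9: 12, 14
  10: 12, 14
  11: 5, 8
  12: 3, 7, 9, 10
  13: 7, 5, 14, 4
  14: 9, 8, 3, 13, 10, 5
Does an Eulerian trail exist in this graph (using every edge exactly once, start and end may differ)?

Yes

Degrees: 1:2, 2:2, 3:4, 4:4, 5:4, 6:2, 7:2, 8:4, 9:2, 10:2, 11:2, 12:4, 13:4, 14:6
Odd-degree vertices: none (0 total).
The non-isolated vertices are connected and exactly 0 have odd degree, so an Eulerian trail exists.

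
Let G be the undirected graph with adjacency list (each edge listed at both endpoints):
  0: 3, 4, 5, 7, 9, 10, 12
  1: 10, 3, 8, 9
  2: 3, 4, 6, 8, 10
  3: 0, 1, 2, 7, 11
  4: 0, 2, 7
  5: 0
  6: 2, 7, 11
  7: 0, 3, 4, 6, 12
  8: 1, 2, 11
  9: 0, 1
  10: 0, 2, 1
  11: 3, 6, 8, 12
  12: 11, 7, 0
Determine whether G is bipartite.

No

The cycle 0-7-12-0 has length 3, which is odd, so the graph is not bipartite.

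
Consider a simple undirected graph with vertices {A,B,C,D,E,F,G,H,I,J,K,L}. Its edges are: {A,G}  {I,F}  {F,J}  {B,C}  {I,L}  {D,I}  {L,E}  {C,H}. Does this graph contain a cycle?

The graph has 12 vertices, 8 edges, and 4 connected components.
Since 8 = 12 - 4, the graph is a forest and contains no cycle.

No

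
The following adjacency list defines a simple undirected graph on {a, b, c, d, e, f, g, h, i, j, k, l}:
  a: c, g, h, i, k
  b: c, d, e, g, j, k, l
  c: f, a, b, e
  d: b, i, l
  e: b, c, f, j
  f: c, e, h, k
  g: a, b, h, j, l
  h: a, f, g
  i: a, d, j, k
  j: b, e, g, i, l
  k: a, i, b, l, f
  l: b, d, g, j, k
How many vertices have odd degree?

Degrees: a:5, b:7, c:4, d:3, e:4, f:4, g:5, h:3, i:4, j:5, k:5, l:5
Odd-degree vertices: a, b, d, g, h, j, k, l.

8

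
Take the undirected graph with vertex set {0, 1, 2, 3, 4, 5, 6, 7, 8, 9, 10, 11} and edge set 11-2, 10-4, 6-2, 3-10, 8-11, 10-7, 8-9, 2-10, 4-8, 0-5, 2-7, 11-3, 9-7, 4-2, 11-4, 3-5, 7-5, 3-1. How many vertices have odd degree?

6

Degrees: 0:1, 1:1, 2:5, 3:4, 4:4, 5:3, 6:1, 7:4, 8:3, 9:2, 10:4, 11:4
Odd-degree vertices: 0, 1, 2, 5, 6, 8.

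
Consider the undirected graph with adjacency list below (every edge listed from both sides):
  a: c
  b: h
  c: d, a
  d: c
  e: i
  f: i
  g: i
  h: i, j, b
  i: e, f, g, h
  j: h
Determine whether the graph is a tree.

|V| = 10, |E| = 8.
It is not connected, so it is not a tree.

No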